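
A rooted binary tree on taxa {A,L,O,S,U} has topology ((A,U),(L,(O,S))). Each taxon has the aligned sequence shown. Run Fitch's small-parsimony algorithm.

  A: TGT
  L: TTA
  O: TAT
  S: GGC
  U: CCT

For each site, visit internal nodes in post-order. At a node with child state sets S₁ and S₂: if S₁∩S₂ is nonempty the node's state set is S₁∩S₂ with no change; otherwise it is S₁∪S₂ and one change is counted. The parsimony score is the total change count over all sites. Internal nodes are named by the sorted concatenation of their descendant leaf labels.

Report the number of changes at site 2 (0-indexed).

site 0, node AU: A={T} ∪ U={C} → {C,T} (+1)
site 0, node OS: O={T} ∪ S={G} → {G,T} (+1)
site 0, node LOS: L={T} ∩ OS={G,T} → {T} (+0)
site 0, node ALOSU: AU={C,T} ∩ LOS={T} → {T} (+0)
site 1, node AU: A={G} ∪ U={C} → {C,G} (+1)
site 1, node OS: O={A} ∪ S={G} → {A,G} (+1)
site 1, node LOS: L={T} ∪ OS={A,G} → {A,G,T} (+1)
site 1, node ALOSU: AU={C,G} ∩ LOS={A,G,T} → {G} (+0)
site 2, node AU: A={T} ∩ U={T} → {T} (+0)
site 2, node OS: O={T} ∪ S={C} → {C,T} (+1)
site 2, node LOS: L={A} ∪ OS={C,T} → {A,C,T} (+1)
site 2, node ALOSU: AU={T} ∩ LOS={A,C,T} → {T} (+0)
per-site changes: [2, 3, 2]; total = 7

2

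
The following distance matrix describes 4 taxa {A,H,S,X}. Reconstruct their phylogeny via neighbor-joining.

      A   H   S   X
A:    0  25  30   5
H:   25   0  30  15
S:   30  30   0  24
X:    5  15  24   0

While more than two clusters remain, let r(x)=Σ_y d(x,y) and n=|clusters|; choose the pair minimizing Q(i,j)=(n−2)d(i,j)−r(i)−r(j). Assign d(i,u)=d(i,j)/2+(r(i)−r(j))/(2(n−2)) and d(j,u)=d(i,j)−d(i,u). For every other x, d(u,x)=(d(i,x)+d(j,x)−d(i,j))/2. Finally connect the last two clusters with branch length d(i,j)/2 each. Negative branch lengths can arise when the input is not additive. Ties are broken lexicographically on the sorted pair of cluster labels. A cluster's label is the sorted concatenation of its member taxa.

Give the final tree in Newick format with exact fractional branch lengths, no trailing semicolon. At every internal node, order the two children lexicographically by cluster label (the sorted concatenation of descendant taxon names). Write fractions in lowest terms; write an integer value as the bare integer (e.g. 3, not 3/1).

(((A:13/2,X:-3/2):6,H:23/2):37/4,S:37/4)

1. join A+X (d=5, Q=-94) ⇒ AX; edges |A|=13/2, |X|=-3/2
  updated: d(AX,H)=35/2, d(AX,S)=49/2
2. join AX+H (d=35/2, Q=-72) ⇒ AHX; edges |AX|=6, |H|=23/2
  updated: d(AHX,S)=37/2
3. join AHX+S (d=37/2) ⇒ AHSX; edges |AHX|=37/4, |S|=37/4
final tree: (((A:13/2,X:-3/2):6,H:23/2):37/4,S:37/4)
total length: 41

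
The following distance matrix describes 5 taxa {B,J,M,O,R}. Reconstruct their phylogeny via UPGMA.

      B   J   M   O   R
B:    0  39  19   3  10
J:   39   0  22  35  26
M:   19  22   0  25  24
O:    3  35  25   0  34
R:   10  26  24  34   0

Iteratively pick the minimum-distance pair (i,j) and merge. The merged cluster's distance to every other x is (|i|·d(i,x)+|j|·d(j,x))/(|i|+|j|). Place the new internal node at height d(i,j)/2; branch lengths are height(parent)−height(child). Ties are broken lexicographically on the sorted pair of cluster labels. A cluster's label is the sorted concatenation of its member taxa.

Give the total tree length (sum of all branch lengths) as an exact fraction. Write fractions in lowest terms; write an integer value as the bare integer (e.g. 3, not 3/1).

163/3

iteration 1: select B,O (d=3); attach at lengths (3/2, 3/2); label the merged cluster BO
  updated: d(BO,J)=37, d(BO,M)=22, d(BO,R)=22
iteration 2: select BO,M (d=22); attach at lengths (19/2, 11); label the merged cluster BMO
  updated: d(BMO,J)=32, d(BMO,R)=68/3
iteration 3: select BMO,R (d=68/3); attach at lengths (1/3, 34/3); label the merged cluster BMOR
  updated: d(BMOR,J)=61/2
iteration 4: select BMOR,J (d=61/2); attach at lengths (47/12, 61/4); label the merged cluster BJMOR
final tree: ((((B:3/2,O:3/2):19/2,M:11):1/3,R:34/3):47/12,J:61/4)
total length: 163/3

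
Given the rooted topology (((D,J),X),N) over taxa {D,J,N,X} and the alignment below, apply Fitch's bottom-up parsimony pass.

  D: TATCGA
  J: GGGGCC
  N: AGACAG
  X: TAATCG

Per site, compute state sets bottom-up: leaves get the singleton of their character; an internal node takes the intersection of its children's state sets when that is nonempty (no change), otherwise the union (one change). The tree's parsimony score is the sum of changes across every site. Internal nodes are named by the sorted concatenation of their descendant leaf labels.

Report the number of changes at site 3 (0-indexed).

2

site 0, node DJ: D={T} ∪ J={G} → {G,T} (+1)
site 0, node DJX: DJ={G,T} ∩ X={T} → {T} (+0)
site 0, node DJNX: DJX={T} ∪ N={A} → {A,T} (+1)
site 1, node DJ: D={A} ∪ J={G} → {A,G} (+1)
site 1, node DJX: DJ={A,G} ∩ X={A} → {A} (+0)
site 1, node DJNX: DJX={A} ∪ N={G} → {A,G} (+1)
site 2, node DJ: D={T} ∪ J={G} → {G,T} (+1)
site 2, node DJX: DJ={G,T} ∪ X={A} → {A,G,T} (+1)
site 2, node DJNX: DJX={A,G,T} ∩ N={A} → {A} (+0)
site 3, node DJ: D={C} ∪ J={G} → {C,G} (+1)
site 3, node DJX: DJ={C,G} ∪ X={T} → {C,G,T} (+1)
site 3, node DJNX: DJX={C,G,T} ∩ N={C} → {C} (+0)
site 4, node DJ: D={G} ∪ J={C} → {C,G} (+1)
site 4, node DJX: DJ={C,G} ∩ X={C} → {C} (+0)
site 4, node DJNX: DJX={C} ∪ N={A} → {A,C} (+1)
site 5, node DJ: D={A} ∪ J={C} → {A,C} (+1)
site 5, node DJX: DJ={A,C} ∪ X={G} → {A,C,G} (+1)
site 5, node DJNX: DJX={A,C,G} ∩ N={G} → {G} (+0)
per-site changes: [2, 2, 2, 2, 2, 2]; total = 12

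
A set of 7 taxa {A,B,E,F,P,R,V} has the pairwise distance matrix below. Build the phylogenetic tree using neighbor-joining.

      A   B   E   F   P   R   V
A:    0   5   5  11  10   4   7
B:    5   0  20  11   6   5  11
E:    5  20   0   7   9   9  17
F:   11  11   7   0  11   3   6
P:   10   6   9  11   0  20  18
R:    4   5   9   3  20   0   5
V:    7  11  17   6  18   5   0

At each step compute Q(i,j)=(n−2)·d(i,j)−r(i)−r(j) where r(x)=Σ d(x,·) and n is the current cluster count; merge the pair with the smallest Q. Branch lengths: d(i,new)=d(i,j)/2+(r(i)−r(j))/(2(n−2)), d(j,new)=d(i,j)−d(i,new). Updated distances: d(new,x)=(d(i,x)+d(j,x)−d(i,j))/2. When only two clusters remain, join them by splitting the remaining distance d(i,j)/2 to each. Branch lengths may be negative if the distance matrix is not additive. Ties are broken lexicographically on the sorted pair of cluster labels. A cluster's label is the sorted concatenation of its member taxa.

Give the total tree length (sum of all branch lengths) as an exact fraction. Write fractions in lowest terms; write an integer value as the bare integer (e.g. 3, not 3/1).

1. join B+P (d=6, Q=-102) ⇒ BP; edges |B|=7/5, |P|=23/5
  updated: d(A,BP)=9/2, d(BP,E)=23/2, d(BP,F)=8, d(BP,R)=19/2, d(BP,V)=23/2
2. join A+E (d=5, Q=-61) ⇒ AE; edges |A|=1/4, |E|=19/4
  updated: d(AE,BP)=11/2, d(AE,F)=13/2, d(AE,R)=4, d(AE,V)=19/2
3. join AE+BP (d=11/2, Q=-87/2) ⇒ ABEP; edges |AE|=5/4, |BP|=17/4
  updated: d(ABEP,F)=9/2, d(ABEP,R)=4, d(ABEP,V)=31/4
4. join ABEP+F (d=9/2, Q=-83/4) ⇒ ABEFP; edges |ABEP|=47/16, |F|=25/16
  updated: d(ABEFP,R)=5/4, d(ABEFP,V)=37/8
5. join ABEFP+R (d=5/4, Q=-87/8) ⇒ ABEFPR; edges |ABEFP|=7/16, |R|=13/16
  updated: d(ABEFPR,V)=67/16
6. join ABEFPR+V (d=67/16) ⇒ ABEFPRV; edges |ABEFPR|=67/32, |V|=67/32
final tree: (((((A:1/4,E:19/4):5/4,(B:7/5,P:23/5):17/4):47/16,F:25/16):7/16,R:13/16):67/32,V:67/32)
total length: 423/16

423/16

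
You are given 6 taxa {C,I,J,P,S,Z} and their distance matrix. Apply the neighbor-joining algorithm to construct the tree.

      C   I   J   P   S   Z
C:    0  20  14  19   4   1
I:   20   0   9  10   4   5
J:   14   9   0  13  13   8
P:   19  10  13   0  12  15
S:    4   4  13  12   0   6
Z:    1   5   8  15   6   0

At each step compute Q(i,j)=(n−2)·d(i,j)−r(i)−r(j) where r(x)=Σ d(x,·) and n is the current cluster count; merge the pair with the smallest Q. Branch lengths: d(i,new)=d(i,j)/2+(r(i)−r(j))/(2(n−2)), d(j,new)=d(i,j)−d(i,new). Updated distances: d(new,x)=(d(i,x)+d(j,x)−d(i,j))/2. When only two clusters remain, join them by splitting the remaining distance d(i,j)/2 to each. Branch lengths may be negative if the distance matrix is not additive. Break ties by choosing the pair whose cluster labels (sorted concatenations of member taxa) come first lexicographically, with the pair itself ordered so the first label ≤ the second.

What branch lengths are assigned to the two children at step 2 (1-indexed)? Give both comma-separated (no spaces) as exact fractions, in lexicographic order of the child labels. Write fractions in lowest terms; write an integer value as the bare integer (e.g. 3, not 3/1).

iteration 1: select C,Z (d=1, Q=-89); attach at lengths (27/8, -19/8); label the merged cluster CZ
  updated: d(CZ,I)=12, d(CZ,J)=21/2, d(CZ,P)=33/2, d(CZ,S)=9/2
iteration 2: select CZ,S (d=9/2, Q=-127/2); attach at lengths (47/12, 7/12); label the merged cluster CSZ
  updated: d(CSZ,I)=23/4, d(CSZ,J)=19/2, d(CSZ,P)=12
iteration 3: select CSZ,I (d=23/4, Q=-81/2); attach at lengths (7/2, 9/4); label the merged cluster CISZ
  updated: d(CISZ,J)=51/8, d(CISZ,P)=65/8
iteration 4: select CISZ,J (d=51/8, Q=-55/2); attach at lengths (3/4, 45/8); label the merged cluster CIJSZ
  updated: d(CIJSZ,P)=59/8
iteration 5: select CIJSZ,P (d=59/8); attach at lengths (59/16, 59/16); label the merged cluster CIJPSZ
final tree: (((((C:27/8,Z:-19/8):47/12,S:7/12):7/2,I:9/4):3/4,J:45/8):59/16,P:59/16)
total length: 25

47/12,7/12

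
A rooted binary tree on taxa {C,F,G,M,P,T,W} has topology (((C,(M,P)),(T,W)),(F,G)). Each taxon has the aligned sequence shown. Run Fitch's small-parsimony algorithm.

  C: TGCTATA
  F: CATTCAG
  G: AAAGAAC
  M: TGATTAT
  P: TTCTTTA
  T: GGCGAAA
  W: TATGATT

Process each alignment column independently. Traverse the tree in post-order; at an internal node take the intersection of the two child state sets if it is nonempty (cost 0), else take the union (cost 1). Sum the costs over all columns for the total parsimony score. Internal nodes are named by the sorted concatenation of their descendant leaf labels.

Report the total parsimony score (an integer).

21

site 0, node MP: M={T} ∩ P={T} → {T} (+0)
site 0, node CMP: C={T} ∩ MP={T} → {T} (+0)
site 0, node TW: T={G} ∪ W={T} → {G,T} (+1)
site 0, node CMPTW: CMP={T} ∩ TW={G,T} → {T} (+0)
site 0, node FG: F={C} ∪ G={A} → {A,C} (+1)
site 0, node CFGMPTW: CMPTW={T} ∪ FG={A,C} → {A,C,T} (+1)
site 1, node MP: M={G} ∪ P={T} → {G,T} (+1)
site 1, node CMP: C={G} ∩ MP={G,T} → {G} (+0)
site 1, node TW: T={G} ∪ W={A} → {A,G} (+1)
site 1, node CMPTW: CMP={G} ∩ TW={A,G} → {G} (+0)
site 1, node FG: F={A} ∩ G={A} → {A} (+0)
site 1, node CFGMPTW: CMPTW={G} ∪ FG={A} → {A,G} (+1)
site 2, node MP: M={A} ∪ P={C} → {A,C} (+1)
site 2, node CMP: C={C} ∩ MP={A,C} → {C} (+0)
site 2, node TW: T={C} ∪ W={T} → {C,T} (+1)
site 2, node CMPTW: CMP={C} ∩ TW={C,T} → {C} (+0)
site 2, node FG: F={T} ∪ G={A} → {A,T} (+1)
site 2, node CFGMPTW: CMPTW={C} ∪ FG={A,T} → {A,C,T} (+1)
site 3, node MP: M={T} ∩ P={T} → {T} (+0)
site 3, node CMP: C={T} ∩ MP={T} → {T} (+0)
site 3, node TW: T={G} ∩ W={G} → {G} (+0)
site 3, node CMPTW: CMP={T} ∪ TW={G} → {G,T} (+1)
site 3, node FG: F={T} ∪ G={G} → {G,T} (+1)
site 3, node CFGMPTW: CMPTW={G,T} ∩ FG={G,T} → {G,T} (+0)
site 4, node MP: M={T} ∩ P={T} → {T} (+0)
site 4, node CMP: C={A} ∪ MP={T} → {A,T} (+1)
site 4, node TW: T={A} ∩ W={A} → {A} (+0)
site 4, node CMPTW: CMP={A,T} ∩ TW={A} → {A} (+0)
site 4, node FG: F={C} ∪ G={A} → {A,C} (+1)
site 4, node CFGMPTW: CMPTW={A} ∩ FG={A,C} → {A} (+0)
site 5, node MP: M={A} ∪ P={T} → {A,T} (+1)
site 5, node CMP: C={T} ∩ MP={A,T} → {T} (+0)
site 5, node TW: T={A} ∪ W={T} → {A,T} (+1)
site 5, node CMPTW: CMP={T} ∩ TW={A,T} → {T} (+0)
site 5, node FG: F={A} ∩ G={A} → {A} (+0)
site 5, node CFGMPTW: CMPTW={T} ∪ FG={A} → {A,T} (+1)
site 6, node MP: M={T} ∪ P={A} → {A,T} (+1)
site 6, node CMP: C={A} ∩ MP={A,T} → {A} (+0)
site 6, node TW: T={A} ∪ W={T} → {A,T} (+1)
site 6, node CMPTW: CMP={A} ∩ TW={A,T} → {A} (+0)
site 6, node FG: F={G} ∪ G={C} → {C,G} (+1)
site 6, node CFGMPTW: CMPTW={A} ∪ FG={C,G} → {A,C,G} (+1)
per-site changes: [3, 3, 4, 2, 2, 3, 4]; total = 21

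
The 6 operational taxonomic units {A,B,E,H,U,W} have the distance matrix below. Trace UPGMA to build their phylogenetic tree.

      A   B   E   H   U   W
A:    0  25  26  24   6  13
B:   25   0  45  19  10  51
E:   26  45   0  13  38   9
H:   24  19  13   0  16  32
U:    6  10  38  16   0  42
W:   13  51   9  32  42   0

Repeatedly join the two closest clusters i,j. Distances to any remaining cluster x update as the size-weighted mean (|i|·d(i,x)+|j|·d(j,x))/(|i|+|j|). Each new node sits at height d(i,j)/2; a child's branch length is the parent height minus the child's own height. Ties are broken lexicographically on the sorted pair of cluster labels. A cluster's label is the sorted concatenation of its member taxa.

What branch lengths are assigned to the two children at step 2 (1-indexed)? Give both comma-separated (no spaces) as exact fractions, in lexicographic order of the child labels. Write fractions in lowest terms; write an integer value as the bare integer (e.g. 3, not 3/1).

1. join A+U (d=6) ⇒ AU; edges |A|=3, |U|=3
  updated: d(AU,B)=35/2, d(AU,E)=32, d(AU,H)=20, d(AU,W)=55/2
2. join E+W (d=9) ⇒ EW; edges |E|=9/2, |W|=9/2
  updated: d(AU,EW)=119/4, d(B,EW)=48, d(EW,H)=45/2
3. join AU+B (d=35/2) ⇒ ABU; edges |AU|=23/4, |B|=35/4
  updated: d(ABU,EW)=215/6, d(ABU,H)=59/3
4. join ABU+H (d=59/3) ⇒ ABHU; edges |ABU|=13/12, |H|=59/6
  updated: d(ABHU,EW)=65/2
5. join ABHU+EW (d=65/2) ⇒ ABEHUW; edges |ABHU|=77/12, |EW|=47/4
final tree: ((((A:3,U:3):23/4,B:35/4):13/12,H:59/6):77/12,(E:9/2,W:9/2):47/4)
total length: 703/12

9/2,9/2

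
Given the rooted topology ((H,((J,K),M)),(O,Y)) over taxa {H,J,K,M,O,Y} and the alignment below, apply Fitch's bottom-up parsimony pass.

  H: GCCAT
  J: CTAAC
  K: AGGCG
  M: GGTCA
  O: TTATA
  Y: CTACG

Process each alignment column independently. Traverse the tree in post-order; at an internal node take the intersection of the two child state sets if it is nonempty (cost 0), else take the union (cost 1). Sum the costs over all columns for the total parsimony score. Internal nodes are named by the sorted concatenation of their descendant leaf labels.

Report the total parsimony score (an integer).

site 0, node JK: J={C} ∪ K={A} → {A,C} (+1)
site 0, node JKM: JK={A,C} ∪ M={G} → {A,C,G} (+1)
site 0, node HJKM: H={G} ∩ JKM={A,C,G} → {G} (+0)
site 0, node OY: O={T} ∪ Y={C} → {C,T} (+1)
site 0, node HJKMOY: HJKM={G} ∪ OY={C,T} → {C,G,T} (+1)
site 1, node JK: J={T} ∪ K={G} → {G,T} (+1)
site 1, node JKM: JK={G,T} ∩ M={G} → {G} (+0)
site 1, node HJKM: H={C} ∪ JKM={G} → {C,G} (+1)
site 1, node OY: O={T} ∩ Y={T} → {T} (+0)
site 1, node HJKMOY: HJKM={C,G} ∪ OY={T} → {C,G,T} (+1)
site 2, node JK: J={A} ∪ K={G} → {A,G} (+1)
site 2, node JKM: JK={A,G} ∪ M={T} → {A,G,T} (+1)
site 2, node HJKM: H={C} ∪ JKM={A,G,T} → {A,C,G,T} (+1)
site 2, node OY: O={A} ∩ Y={A} → {A} (+0)
site 2, node HJKMOY: HJKM={A,C,G,T} ∩ OY={A} → {A} (+0)
site 3, node JK: J={A} ∪ K={C} → {A,C} (+1)
site 3, node JKM: JK={A,C} ∩ M={C} → {C} (+0)
site 3, node HJKM: H={A} ∪ JKM={C} → {A,C} (+1)
site 3, node OY: O={T} ∪ Y={C} → {C,T} (+1)
site 3, node HJKMOY: HJKM={A,C} ∩ OY={C,T} → {C} (+0)
site 4, node JK: J={C} ∪ K={G} → {C,G} (+1)
site 4, node JKM: JK={C,G} ∪ M={A} → {A,C,G} (+1)
site 4, node HJKM: H={T} ∪ JKM={A,C,G} → {A,C,G,T} (+1)
site 4, node OY: O={A} ∪ Y={G} → {A,G} (+1)
site 4, node HJKMOY: HJKM={A,C,G,T} ∩ OY={A,G} → {A,G} (+0)
per-site changes: [4, 3, 3, 3, 4]; total = 17

17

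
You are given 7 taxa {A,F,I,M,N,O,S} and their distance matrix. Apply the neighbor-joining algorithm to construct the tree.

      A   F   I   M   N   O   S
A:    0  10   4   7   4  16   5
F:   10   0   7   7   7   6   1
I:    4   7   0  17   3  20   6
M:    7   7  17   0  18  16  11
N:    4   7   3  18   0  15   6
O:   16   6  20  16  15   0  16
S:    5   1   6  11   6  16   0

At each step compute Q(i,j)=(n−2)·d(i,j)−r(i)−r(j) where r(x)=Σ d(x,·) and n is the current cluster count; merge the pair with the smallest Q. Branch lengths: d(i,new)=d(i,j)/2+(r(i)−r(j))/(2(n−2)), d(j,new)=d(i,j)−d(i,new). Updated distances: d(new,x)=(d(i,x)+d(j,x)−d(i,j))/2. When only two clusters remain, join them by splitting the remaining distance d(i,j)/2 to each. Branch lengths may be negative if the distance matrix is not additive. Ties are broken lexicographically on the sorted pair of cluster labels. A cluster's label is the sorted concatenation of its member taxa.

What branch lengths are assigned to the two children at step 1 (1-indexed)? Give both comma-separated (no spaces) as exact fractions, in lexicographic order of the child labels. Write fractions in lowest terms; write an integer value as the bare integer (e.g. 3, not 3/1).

1. join F+O (d=6, Q=-97) ⇒ FO; edges |F|=-21/10, |O|=81/10
  updated: d(A,FO)=10, d(FO,I)=21/2, d(FO,M)=17/2, d(FO,N)=8, d(FO,S)=11/2
2. join FO+M (d=17/2, Q=-70) ⇒ FMO; edges |FO|=15/8, |M|=53/8
  updated: d(A,FMO)=17/4, d(FMO,I)=19/2, d(FMO,N)=35/4, d(FMO,S)=4
3. join FMO+S (d=4, Q=-71/2) ⇒ FMOS; edges |FMO|=35/12, |S|=13/12
  updated: d(A,FMOS)=21/8, d(FMOS,I)=23/4, d(FMOS,N)=43/8
4. join A+FMOS (d=21/8, Q=-153/8) ⇒ AFMOS; edges |A|=17/32, |FMOS|=67/32
  updated: d(AFMOS,I)=57/16, d(AFMOS,N)=27/8
5. join AFMOS+I (d=57/16, Q=-159/16) ⇒ AFIMOS; edges |AFMOS|=63/32, |I|=51/32
  updated: d(AFIMOS,N)=45/32
6. join AFIMOS+N (d=45/32) ⇒ AFIMNOS; edges |AFIMOS|=45/64, |N|=45/64
final tree: (((A:17/32,(((F:-21/10,O:81/10):15/8,M:53/8):35/12,S:13/12):67/32):63/32,I:51/32):45/64,N:45/64)
total length: 835/32

-21/10,81/10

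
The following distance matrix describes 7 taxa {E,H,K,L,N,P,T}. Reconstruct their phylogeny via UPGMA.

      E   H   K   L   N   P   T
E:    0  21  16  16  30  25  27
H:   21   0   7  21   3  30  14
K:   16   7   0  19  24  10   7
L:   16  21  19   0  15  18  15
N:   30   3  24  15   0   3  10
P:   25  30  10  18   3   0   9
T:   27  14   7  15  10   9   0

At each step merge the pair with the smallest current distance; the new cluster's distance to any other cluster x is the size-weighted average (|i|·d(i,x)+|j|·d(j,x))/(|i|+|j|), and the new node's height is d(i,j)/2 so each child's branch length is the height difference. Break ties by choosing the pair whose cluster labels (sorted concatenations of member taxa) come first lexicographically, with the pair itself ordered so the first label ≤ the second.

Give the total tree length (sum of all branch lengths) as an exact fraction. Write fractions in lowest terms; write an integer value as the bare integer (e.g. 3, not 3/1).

2747/60

iteration 1: select H,N (d=3); attach at lengths (3/2, 3/2); label the merged cluster HN
  updated: d(E,HN)=51/2, d(HN,K)=31/2, d(HN,L)=18, d(HN,P)=33/2, d(HN,T)=12
iteration 2: select K,T (d=7); attach at lengths (7/2, 7/2); label the merged cluster KT
  updated: d(E,KT)=43/2, d(HN,KT)=55/4, d(KT,L)=17, d(KT,P)=19/2
iteration 3: select KT,P (d=19/2); attach at lengths (5/4, 19/4); label the merged cluster KPT
  updated: d(E,KPT)=68/3, d(HN,KPT)=44/3, d(KPT,L)=52/3
iteration 4: select HN,KPT (d=44/3); attach at lengths (35/6, 31/12); label the merged cluster HKNPT
  updated: d(E,HKNPT)=119/5, d(HKNPT,L)=88/5
iteration 5: select E,L (d=16); attach at lengths (8, 8); label the merged cluster EL
  updated: d(EL,HKNPT)=207/10
iteration 6: select EL,HKNPT (d=207/10); attach at lengths (47/20, 181/60); label the merged cluster EHKLNPT
final tree: ((E:8,L:8):47/20,((H:3/2,N:3/2):35/6,((K:7/2,T:7/2):5/4,P:19/4):31/12):181/60)
total length: 2747/60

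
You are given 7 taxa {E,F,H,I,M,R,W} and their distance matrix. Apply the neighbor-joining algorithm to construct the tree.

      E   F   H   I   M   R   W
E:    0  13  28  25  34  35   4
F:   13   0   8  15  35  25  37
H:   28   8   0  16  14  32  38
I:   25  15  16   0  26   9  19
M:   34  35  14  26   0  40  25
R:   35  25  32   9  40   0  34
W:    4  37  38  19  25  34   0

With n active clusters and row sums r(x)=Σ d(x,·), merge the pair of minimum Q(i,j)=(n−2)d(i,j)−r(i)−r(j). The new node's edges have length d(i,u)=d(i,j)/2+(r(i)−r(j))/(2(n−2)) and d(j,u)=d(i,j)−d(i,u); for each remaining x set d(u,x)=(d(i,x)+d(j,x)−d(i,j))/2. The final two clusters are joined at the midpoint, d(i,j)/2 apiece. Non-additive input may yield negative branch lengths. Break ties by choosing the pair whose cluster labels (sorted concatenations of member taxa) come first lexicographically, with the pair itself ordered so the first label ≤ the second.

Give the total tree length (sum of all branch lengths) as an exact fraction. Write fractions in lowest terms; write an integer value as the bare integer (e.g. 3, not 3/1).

1033/16

step 1: merge (E,W) at d=4, Q=-276; branch lengths E→1/5, W→19/5; new cluster EW
  updated: d(EW,F)=23, d(EW,H)=31, d(EW,I)=20, d(EW,M)=55/2, d(EW,R)=65/2
step 2: merge (I,R) at d=9, Q=-377/2; branch lengths I→-33/16, R→177/16; new cluster IR
  updated: d(EW,IR)=87/4, d(F,IR)=31/2, d(H,IR)=39/2, d(IR,M)=57/2
step 3: merge (H,M) at d=14, Q=-271/2; branch lengths H→19/12, M→149/12; new cluster HM
  updated: d(EW,HM)=89/4, d(F,HM)=29/2, d(HM,IR)=17
step 4: merge (EW,IR) at d=87/4, Q=-311/4; branch lengths EW→225/16, IR→123/16; new cluster EIRW
  updated: d(EIRW,F)=67/8, d(EIRW,HM)=35/4
step 5: merge (EIRW,F) at d=67/8, Q=-253/8; branch lengths EIRW→21/16, F→113/16; new cluster EFIRW
  updated: d(EFIRW,HM)=119/16
step 6: merge (EFIRW,HM) at d=119/16; branch lengths EFIRW→119/32, HM→119/32; new cluster EFHIMRW
final tree: ((((E:1/5,W:19/5):225/16,(I:-33/16,R:177/16):123/16):21/16,F:113/16):119/32,(H:19/12,M:149/12):119/32)
total length: 1033/16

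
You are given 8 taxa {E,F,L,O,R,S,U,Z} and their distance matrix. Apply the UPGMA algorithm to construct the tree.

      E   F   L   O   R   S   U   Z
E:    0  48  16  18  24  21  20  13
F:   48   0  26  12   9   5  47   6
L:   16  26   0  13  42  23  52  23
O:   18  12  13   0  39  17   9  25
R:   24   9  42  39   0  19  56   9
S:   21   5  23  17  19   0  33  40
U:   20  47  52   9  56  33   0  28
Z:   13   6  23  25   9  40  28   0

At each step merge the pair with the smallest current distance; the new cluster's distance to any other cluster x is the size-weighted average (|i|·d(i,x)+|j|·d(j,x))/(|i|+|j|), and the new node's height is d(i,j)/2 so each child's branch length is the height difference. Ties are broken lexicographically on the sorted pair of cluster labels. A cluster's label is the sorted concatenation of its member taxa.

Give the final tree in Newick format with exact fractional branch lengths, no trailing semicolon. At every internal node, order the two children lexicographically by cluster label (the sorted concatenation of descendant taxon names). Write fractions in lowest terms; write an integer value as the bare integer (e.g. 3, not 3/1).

1. join F+S (d=5) ⇒ FS; edges |F|=5/2, |S|=5/2
  updated: d(E,FS)=69/2, d(FS,L)=49/2, d(FS,O)=29/2, d(FS,R)=14, d(FS,U)=40, d(FS,Z)=23
2. join O+U (d=9) ⇒ OU; edges |O|=9/2, |U|=9/2
  updated: d(E,OU)=19, d(FS,OU)=109/4, d(L,OU)=65/2, d(OU,R)=95/2, d(OU,Z)=53/2
3. join R+Z (d=9) ⇒ RZ; edges |R|=9/2, |Z|=9/2
  updated: d(E,RZ)=37/2, d(FS,RZ)=37/2, d(L,RZ)=65/2, d(OU,RZ)=37
4. join E+L (d=16) ⇒ EL; edges |E|=8, |L|=8
  updated: d(EL,FS)=59/2, d(EL,OU)=103/4, d(EL,RZ)=51/2
5. join FS+RZ (d=37/2) ⇒ FRSZ; edges |FS|=27/4, |RZ|=19/4
  updated: d(EL,FRSZ)=55/2, d(FRSZ,OU)=257/8
6. join EL+OU (d=103/4) ⇒ ELOU; edges |EL|=39/8, |OU|=67/8
  updated: d(ELOU,FRSZ)=477/16
7. join ELOU+FRSZ (d=477/16) ⇒ EFLORSUZ; edges |ELOU|=65/32, |FRSZ|=181/32
final tree: (((E:8,L:8):39/8,(O:9/2,U:9/2):67/8):65/32,((F:5/2,S:5/2):27/4,(R:9/2,Z:9/2):19/4):181/32)
total length: 1143/16

(((E:8,L:8):39/8,(O:9/2,U:9/2):67/8):65/32,((F:5/2,S:5/2):27/4,(R:9/2,Z:9/2):19/4):181/32)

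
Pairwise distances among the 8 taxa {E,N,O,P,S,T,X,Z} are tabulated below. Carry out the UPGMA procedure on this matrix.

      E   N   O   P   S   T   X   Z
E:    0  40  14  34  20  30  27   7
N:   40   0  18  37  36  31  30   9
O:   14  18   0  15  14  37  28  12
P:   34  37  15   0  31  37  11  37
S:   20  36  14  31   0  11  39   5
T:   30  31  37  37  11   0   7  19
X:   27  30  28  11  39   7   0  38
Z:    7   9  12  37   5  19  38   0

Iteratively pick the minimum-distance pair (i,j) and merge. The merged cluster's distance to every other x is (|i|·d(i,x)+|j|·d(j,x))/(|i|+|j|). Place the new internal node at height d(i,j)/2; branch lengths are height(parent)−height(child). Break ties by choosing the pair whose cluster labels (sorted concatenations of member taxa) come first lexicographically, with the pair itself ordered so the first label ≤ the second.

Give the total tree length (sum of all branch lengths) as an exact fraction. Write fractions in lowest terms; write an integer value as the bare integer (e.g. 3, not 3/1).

iteration 1: select S,Z (d=5); attach at lengths (5/2, 5/2); label the merged cluster SZ
  updated: d(E,SZ)=27/2, d(N,SZ)=45/2, d(O,SZ)=13, d(P,SZ)=34, d(SZ,T)=15, d(SZ,X)=77/2
iteration 2: select T,X (d=7); attach at lengths (7/2, 7/2); label the merged cluster TX
  updated: d(E,TX)=57/2, d(N,TX)=61/2, d(O,TX)=65/2, d(P,TX)=24, d(SZ,TX)=107/4
iteration 3: select O,SZ (d=13); attach at lengths (13/2, 4); label the merged cluster OSZ
  updated: d(E,OSZ)=41/3, d(N,OSZ)=21, d(OSZ,P)=83/3, d(OSZ,TX)=86/3
iteration 4: select E,OSZ (d=41/3); attach at lengths (41/6, 1/3); label the merged cluster EOSZ
  updated: d(EOSZ,N)=103/4, d(EOSZ,P)=117/4, d(EOSZ,TX)=229/8
iteration 5: select P,TX (d=24); attach at lengths (12, 17/2); label the merged cluster PTX
  updated: d(EOSZ,PTX)=173/6, d(N,PTX)=98/3
iteration 6: select EOSZ,N (d=103/4); attach at lengths (145/24, 103/8); label the merged cluster ENOSZ
  updated: d(ENOSZ,PTX)=148/5
iteration 7: select ENOSZ,PTX (d=148/5); attach at lengths (77/40, 14/5); label the merged cluster ENOPSTXZ
final tree: (((E:41/6,(O:13/2,(S:5/2,Z:5/2):4):1/3):145/24,N:103/8):77/40,(P:12,(T:7/2,X:7/2):17/2):14/5)
total length: 8857/120

8857/120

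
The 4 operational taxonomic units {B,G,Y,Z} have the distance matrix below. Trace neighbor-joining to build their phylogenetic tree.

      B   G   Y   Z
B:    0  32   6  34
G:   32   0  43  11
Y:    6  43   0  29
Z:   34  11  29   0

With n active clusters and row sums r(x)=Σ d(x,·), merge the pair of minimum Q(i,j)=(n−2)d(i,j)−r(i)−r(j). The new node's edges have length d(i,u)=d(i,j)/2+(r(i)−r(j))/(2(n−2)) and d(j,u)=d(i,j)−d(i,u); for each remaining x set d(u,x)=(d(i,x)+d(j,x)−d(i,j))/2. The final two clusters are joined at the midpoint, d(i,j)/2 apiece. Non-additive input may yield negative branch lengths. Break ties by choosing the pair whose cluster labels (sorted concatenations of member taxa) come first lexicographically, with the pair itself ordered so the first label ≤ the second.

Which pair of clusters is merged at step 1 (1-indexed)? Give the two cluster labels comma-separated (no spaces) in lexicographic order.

B,Y

1. join B+Y (d=6, Q=-138) ⇒ BY; edges |B|=3/2, |Y|=9/2
  updated: d(BY,G)=69/2, d(BY,Z)=57/2
2. join BY+G (d=69/2, Q=-74) ⇒ BGY; edges |BY|=26, |G|=17/2
  updated: d(BGY,Z)=5/2
3. join BGY+Z (d=5/2) ⇒ BGYZ; edges |BGY|=5/4, |Z|=5/4
final tree: (((B:3/2,Y:9/2):26,G:17/2):5/4,Z:5/4)
total length: 43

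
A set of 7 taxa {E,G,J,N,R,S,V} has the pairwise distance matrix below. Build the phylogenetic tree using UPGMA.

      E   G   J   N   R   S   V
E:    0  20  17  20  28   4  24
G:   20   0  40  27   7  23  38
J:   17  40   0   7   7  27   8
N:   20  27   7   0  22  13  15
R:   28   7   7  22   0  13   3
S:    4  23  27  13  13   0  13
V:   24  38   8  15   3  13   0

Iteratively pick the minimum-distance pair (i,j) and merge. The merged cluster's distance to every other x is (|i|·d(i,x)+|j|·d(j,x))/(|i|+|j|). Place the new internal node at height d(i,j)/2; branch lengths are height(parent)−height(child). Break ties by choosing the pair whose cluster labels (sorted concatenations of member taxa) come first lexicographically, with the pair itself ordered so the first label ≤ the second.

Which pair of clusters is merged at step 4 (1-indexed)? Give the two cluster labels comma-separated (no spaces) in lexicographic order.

iteration 1: select R,V (d=3); attach at lengths (3/2, 3/2); label the merged cluster RV
  updated: d(E,RV)=26, d(G,RV)=45/2, d(J,RV)=15/2, d(N,RV)=37/2, d(RV,S)=13
iteration 2: select E,S (d=4); attach at lengths (2, 2); label the merged cluster ES
  updated: d(ES,G)=43/2, d(ES,J)=22, d(ES,N)=33/2, d(ES,RV)=39/2
iteration 3: select J,N (d=7); attach at lengths (7/2, 7/2); label the merged cluster JN
  updated: d(ES,JN)=77/4, d(G,JN)=67/2, d(JN,RV)=13
iteration 4: select JN,RV (d=13); attach at lengths (3, 5); label the merged cluster JNRV
  updated: d(ES,JNRV)=155/8, d(G,JNRV)=28
iteration 5: select ES,JNRV (d=155/8); attach at lengths (123/16, 51/16); label the merged cluster EJNRSV
  updated: d(EJNRSV,G)=155/6
iteration 6: select EJNRSV,G (d=155/6); attach at lengths (155/48, 155/12); label the merged cluster EGJNRSV
final tree: (((E:2,S:2):123/16,((J:7/2,N:7/2):3,(R:3/2,V:3/2):5):51/16):155/48,G:155/12)
total length: 2353/48

JN,RV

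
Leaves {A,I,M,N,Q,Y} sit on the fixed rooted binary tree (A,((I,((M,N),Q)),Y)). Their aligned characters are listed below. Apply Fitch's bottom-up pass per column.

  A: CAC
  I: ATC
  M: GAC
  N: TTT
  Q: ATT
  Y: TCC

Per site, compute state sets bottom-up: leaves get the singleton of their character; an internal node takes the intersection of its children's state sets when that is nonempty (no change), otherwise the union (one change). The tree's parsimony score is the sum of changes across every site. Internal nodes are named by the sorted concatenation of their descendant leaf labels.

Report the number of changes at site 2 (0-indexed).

2

MN@0: {G} ∪ {T} = {G,T} (union, +1)
MNQ@0: {G,T} ∪ {A} = {A,G,T} (union, +1)
IMNQ@0: {A} ∩ {A,G,T} = {A} (intersection, +0)
IMNQY@0: {A} ∪ {T} = {A,T} (union, +1)
AIMNQY@0: {C} ∪ {A,T} = {A,C,T} (union, +1)
MN@1: {A} ∪ {T} = {A,T} (union, +1)
MNQ@1: {A,T} ∩ {T} = {T} (intersection, +0)
IMNQ@1: {T} ∩ {T} = {T} (intersection, +0)
IMNQY@1: {T} ∪ {C} = {C,T} (union, +1)
AIMNQY@1: {A} ∪ {C,T} = {A,C,T} (union, +1)
MN@2: {C} ∪ {T} = {C,T} (union, +1)
MNQ@2: {C,T} ∩ {T} = {T} (intersection, +0)
IMNQ@2: {C} ∪ {T} = {C,T} (union, +1)
IMNQY@2: {C,T} ∩ {C} = {C} (intersection, +0)
AIMNQY@2: {C} ∩ {C} = {C} (intersection, +0)
per-site changes: [4, 3, 2]; total = 9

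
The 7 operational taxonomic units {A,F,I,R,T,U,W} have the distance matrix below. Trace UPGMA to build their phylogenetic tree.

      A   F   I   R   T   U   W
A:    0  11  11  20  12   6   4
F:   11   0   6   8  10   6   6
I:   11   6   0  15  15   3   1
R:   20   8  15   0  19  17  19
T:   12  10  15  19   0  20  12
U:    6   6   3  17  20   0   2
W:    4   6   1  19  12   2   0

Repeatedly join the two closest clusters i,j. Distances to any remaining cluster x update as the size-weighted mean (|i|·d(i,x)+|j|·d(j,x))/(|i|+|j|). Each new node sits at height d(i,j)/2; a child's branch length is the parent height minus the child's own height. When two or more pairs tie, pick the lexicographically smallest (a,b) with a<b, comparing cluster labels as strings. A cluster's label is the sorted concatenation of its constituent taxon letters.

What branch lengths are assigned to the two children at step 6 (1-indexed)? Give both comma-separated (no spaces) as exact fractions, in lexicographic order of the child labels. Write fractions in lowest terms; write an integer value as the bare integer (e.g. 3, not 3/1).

step 1: merge (I,W) at d=1; branch lengths I→1/2, W→1/2; new cluster IW
  updated: d(A,IW)=15/2, d(F,IW)=6, d(IW,R)=17, d(IW,T)=27/2, d(IW,U)=5/2
step 2: merge (IW,U) at d=5/2; branch lengths IW→3/4, U→5/4; new cluster IUW
  updated: d(A,IUW)=7, d(F,IUW)=6, d(IUW,R)=17, d(IUW,T)=47/3
step 3: merge (F,IUW) at d=6; branch lengths F→3, IUW→7/4; new cluster FIUW
  updated: d(A,FIUW)=8, d(FIUW,R)=59/4, d(FIUW,T)=57/4
step 4: merge (A,FIUW) at d=8; branch lengths A→4, FIUW→1; new cluster AFIUW
  updated: d(AFIUW,R)=79/5, d(AFIUW,T)=69/5
step 5: merge (AFIUW,T) at d=69/5; branch lengths AFIUW→29/10, T→69/10; new cluster AFITUW
  updated: d(AFITUW,R)=49/3
step 6: merge (AFITUW,R) at d=49/3; branch lengths AFITUW→19/15, R→49/6; new cluster AFIRTUW
final tree: (((A:4,(F:3,((I:1/2,W:1/2):3/4,U:5/4):7/4):1):29/10,T:69/10):19/15,R:49/6)
total length: 1919/60

19/15,49/6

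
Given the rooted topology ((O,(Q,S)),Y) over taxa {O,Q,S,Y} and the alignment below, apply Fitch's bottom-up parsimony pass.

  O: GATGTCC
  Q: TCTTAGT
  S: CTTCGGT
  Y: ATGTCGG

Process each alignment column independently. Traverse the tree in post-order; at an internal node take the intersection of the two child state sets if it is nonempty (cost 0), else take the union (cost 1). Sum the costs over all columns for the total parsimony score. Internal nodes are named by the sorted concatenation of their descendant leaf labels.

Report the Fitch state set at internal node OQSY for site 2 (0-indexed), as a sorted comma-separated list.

G,T

QS@0: {T} ∪ {C} = {C,T} (union, +1)
OQS@0: {G} ∪ {C,T} = {C,G,T} (union, +1)
OQSY@0: {C,G,T} ∪ {A} = {A,C,G,T} (union, +1)
QS@1: {C} ∪ {T} = {C,T} (union, +1)
OQS@1: {A} ∪ {C,T} = {A,C,T} (union, +1)
OQSY@1: {A,C,T} ∩ {T} = {T} (intersection, +0)
QS@2: {T} ∩ {T} = {T} (intersection, +0)
OQS@2: {T} ∩ {T} = {T} (intersection, +0)
OQSY@2: {T} ∪ {G} = {G,T} (union, +1)
QS@3: {T} ∪ {C} = {C,T} (union, +1)
OQS@3: {G} ∪ {C,T} = {C,G,T} (union, +1)
OQSY@3: {C,G,T} ∩ {T} = {T} (intersection, +0)
QS@4: {A} ∪ {G} = {A,G} (union, +1)
OQS@4: {T} ∪ {A,G} = {A,G,T} (union, +1)
OQSY@4: {A,G,T} ∪ {C} = {A,C,G,T} (union, +1)
QS@5: {G} ∩ {G} = {G} (intersection, +0)
OQS@5: {C} ∪ {G} = {C,G} (union, +1)
OQSY@5: {C,G} ∩ {G} = {G} (intersection, +0)
QS@6: {T} ∩ {T} = {T} (intersection, +0)
OQS@6: {C} ∪ {T} = {C,T} (union, +1)
OQSY@6: {C,T} ∪ {G} = {C,G,T} (union, +1)
per-site changes: [3, 2, 1, 2, 3, 1, 2]; total = 14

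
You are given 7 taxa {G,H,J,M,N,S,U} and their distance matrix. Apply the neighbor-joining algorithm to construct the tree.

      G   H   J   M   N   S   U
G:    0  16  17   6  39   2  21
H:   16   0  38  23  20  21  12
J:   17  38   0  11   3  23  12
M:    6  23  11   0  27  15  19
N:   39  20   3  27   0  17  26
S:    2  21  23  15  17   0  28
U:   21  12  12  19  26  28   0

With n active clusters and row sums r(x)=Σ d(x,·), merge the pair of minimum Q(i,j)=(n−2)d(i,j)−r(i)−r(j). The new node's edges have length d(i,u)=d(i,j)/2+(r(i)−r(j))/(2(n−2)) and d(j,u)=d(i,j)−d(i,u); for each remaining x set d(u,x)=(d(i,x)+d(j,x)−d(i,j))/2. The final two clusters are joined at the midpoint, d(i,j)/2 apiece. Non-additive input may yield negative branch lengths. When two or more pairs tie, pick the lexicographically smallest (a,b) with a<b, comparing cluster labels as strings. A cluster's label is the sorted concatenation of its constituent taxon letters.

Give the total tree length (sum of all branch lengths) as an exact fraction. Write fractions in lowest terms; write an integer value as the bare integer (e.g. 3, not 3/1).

377/8

iteration 1: select J,N (d=3, Q=-221); attach at lengths (-13/10, 43/10); label the merged cluster JN
  updated: d(G,JN)=53/2, d(H,JN)=55/2, d(JN,M)=35/2, d(JN,S)=37/2, d(JN,U)=35/2
iteration 2: select H,U (d=12, Q=-149); attach at lengths (25/4, 23/4); label the merged cluster HU
  updated: d(G,HU)=25/2, d(HU,JN)=33/2, d(HU,M)=15, d(HU,S)=37/2
iteration 3: select G,S (d=2, Q=-95); attach at lengths (-1/6, 13/6); label the merged cluster GS
  updated: d(GS,HU)=29/2, d(GS,JN)=43/2, d(GS,M)=19/2
iteration 4: select GS,M (d=19/2, Q=-137/2); attach at lengths (45/8, 31/8); label the merged cluster GMS
  updated: d(GMS,HU)=10, d(GMS,JN)=59/4
iteration 5: select GMS,HU (d=10, Q=-165/4); attach at lengths (33/8, 47/8); label the merged cluster GHMSU
  updated: d(GHMSU,JN)=85/8
iteration 6: select GHMSU,JN (d=85/8); attach at lengths (85/16, 85/16); label the merged cluster GHJMNSU
final tree: ((((G:-1/6,S:13/6):45/8,M:31/8):33/8,(H:25/4,U:23/4):47/8):85/16,(J:-13/10,N:43/10):85/16)
total length: 377/8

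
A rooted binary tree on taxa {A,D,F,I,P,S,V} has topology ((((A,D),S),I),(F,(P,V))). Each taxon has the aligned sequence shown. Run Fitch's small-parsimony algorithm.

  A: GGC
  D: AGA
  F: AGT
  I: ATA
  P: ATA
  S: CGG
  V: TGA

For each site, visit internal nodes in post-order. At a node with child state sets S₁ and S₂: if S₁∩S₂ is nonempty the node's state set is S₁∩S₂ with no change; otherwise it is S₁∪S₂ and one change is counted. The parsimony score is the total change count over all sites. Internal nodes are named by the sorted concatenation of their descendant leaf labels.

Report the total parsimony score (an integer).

8

AD@0: {G} ∪ {A} = {A,G} (union, +1)
ADS@0: {A,G} ∪ {C} = {A,C,G} (union, +1)
ADIS@0: {A,C,G} ∩ {A} = {A} (intersection, +0)
PV@0: {A} ∪ {T} = {A,T} (union, +1)
FPV@0: {A} ∩ {A,T} = {A} (intersection, +0)
ADFIPSV@0: {A} ∩ {A} = {A} (intersection, +0)
AD@1: {G} ∩ {G} = {G} (intersection, +0)
ADS@1: {G} ∩ {G} = {G} (intersection, +0)
ADIS@1: {G} ∪ {T} = {G,T} (union, +1)
PV@1: {T} ∪ {G} = {G,T} (union, +1)
FPV@1: {G} ∩ {G,T} = {G} (intersection, +0)
ADFIPSV@1: {G,T} ∩ {G} = {G} (intersection, +0)
AD@2: {C} ∪ {A} = {A,C} (union, +1)
ADS@2: {A,C} ∪ {G} = {A,C,G} (union, +1)
ADIS@2: {A,C,G} ∩ {A} = {A} (intersection, +0)
PV@2: {A} ∩ {A} = {A} (intersection, +0)
FPV@2: {T} ∪ {A} = {A,T} (union, +1)
ADFIPSV@2: {A} ∩ {A,T} = {A} (intersection, +0)
per-site changes: [3, 2, 3]; total = 8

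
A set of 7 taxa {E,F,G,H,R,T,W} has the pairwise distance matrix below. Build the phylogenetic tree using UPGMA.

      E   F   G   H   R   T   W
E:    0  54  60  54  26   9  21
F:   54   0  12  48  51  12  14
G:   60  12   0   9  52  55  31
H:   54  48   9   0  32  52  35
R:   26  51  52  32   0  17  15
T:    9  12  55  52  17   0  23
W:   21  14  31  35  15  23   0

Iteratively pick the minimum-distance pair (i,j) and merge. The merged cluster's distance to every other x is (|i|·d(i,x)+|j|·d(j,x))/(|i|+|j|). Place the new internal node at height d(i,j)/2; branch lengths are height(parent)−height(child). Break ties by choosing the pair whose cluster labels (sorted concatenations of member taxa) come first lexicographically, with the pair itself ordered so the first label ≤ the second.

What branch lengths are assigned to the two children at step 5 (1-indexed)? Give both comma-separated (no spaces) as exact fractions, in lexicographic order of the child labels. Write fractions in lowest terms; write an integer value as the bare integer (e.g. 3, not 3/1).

step 1: merge (E,T) at d=9; branch lengths E→9/2, T→9/2; new cluster ET
  updated: d(ET,F)=33, d(ET,G)=115/2, d(ET,H)=53, d(ET,R)=43/2, d(ET,W)=22
step 2: merge (G,H) at d=9; branch lengths G→9/2, H→9/2; new cluster GH
  updated: d(ET,GH)=221/4, d(F,GH)=30, d(GH,R)=42, d(GH,W)=33
step 3: merge (F,W) at d=14; branch lengths F→7, W→7; new cluster FW
  updated: d(ET,FW)=55/2, d(FW,GH)=63/2, d(FW,R)=33
step 4: merge (ET,R) at d=43/2; branch lengths ET→25/4, R→43/4; new cluster ERT
  updated: d(ERT,FW)=88/3, d(ERT,GH)=305/6
step 5: merge (ERT,FW) at d=88/3; branch lengths ERT→47/12, FW→23/3; new cluster EFRTW
  updated: d(EFRTW,GH)=431/10
step 6: merge (EFRTW,GH) at d=431/10; branch lengths EFRTW→413/60, GH→341/20; new cluster EFGHRTW
final tree: ((((E:9/2,T:9/2):25/4,R:43/4):47/12,(F:7,W:7):23/3):413/60,(G:9/2,H:9/2):341/20)
total length: 5071/60

47/12,23/3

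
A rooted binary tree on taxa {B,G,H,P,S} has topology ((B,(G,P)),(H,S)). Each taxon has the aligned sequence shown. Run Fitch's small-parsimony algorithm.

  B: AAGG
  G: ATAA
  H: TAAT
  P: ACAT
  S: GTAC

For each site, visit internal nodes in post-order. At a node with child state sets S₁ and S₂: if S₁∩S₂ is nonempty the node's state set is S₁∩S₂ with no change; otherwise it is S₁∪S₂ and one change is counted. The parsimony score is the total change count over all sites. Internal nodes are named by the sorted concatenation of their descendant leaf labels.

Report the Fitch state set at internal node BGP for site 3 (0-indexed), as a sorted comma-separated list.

GP@0: {A} ∩ {A} = {A} (intersection, +0)
BGP@0: {A} ∩ {A} = {A} (intersection, +0)
HS@0: {T} ∪ {G} = {G,T} (union, +1)
BGHPS@0: {A} ∪ {G,T} = {A,G,T} (union, +1)
GP@1: {T} ∪ {C} = {C,T} (union, +1)
BGP@1: {A} ∪ {C,T} = {A,C,T} (union, +1)
HS@1: {A} ∪ {T} = {A,T} (union, +1)
BGHPS@1: {A,C,T} ∩ {A,T} = {A,T} (intersection, +0)
GP@2: {A} ∩ {A} = {A} (intersection, +0)
BGP@2: {G} ∪ {A} = {A,G} (union, +1)
HS@2: {A} ∩ {A} = {A} (intersection, +0)
BGHPS@2: {A,G} ∩ {A} = {A} (intersection, +0)
GP@3: {A} ∪ {T} = {A,T} (union, +1)
BGP@3: {G} ∪ {A,T} = {A,G,T} (union, +1)
HS@3: {T} ∪ {C} = {C,T} (union, +1)
BGHPS@3: {A,G,T} ∩ {C,T} = {T} (intersection, +0)
per-site changes: [2, 3, 1, 3]; total = 9

A,G,T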